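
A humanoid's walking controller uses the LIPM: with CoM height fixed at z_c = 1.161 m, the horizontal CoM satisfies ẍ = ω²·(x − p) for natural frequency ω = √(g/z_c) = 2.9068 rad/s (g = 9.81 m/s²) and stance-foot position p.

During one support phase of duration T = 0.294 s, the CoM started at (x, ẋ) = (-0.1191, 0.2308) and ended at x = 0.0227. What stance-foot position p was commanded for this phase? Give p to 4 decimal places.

p = -0.2876

ωT = 2.9068·0.294 = 0.854599; cosh(ωT) = 1.387943, sinh(ωT) = 0.962489
x(T) = p + (x₀−p)·cosh(ωT) + (ẋ₀/ω)·sinh(ωT) ⇒ p·(1 − cosh) = x(T) − x₀·cosh − (ẋ₀/ω)·sinh
numerator   = 0.0227 − (-0.1191)·1.387943 − (0.2308/2.9068)·0.962489 = 0.111582
denominator = 1 − 1.387943 = -0.387943
p = 0.111582 / -0.387943 = -0.2876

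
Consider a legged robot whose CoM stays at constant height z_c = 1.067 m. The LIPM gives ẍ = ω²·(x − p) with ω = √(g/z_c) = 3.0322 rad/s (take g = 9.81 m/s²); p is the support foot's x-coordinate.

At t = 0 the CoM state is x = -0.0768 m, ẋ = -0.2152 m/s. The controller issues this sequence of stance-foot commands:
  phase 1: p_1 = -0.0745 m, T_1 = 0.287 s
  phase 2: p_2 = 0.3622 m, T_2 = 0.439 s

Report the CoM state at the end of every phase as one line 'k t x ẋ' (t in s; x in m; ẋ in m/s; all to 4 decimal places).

phase 1: p=-0.0745, T=0.287, ωT=0.870241, cosh=1.403169, sinh=0.984318; start (x,ẋ)=(-0.076800, -0.215200) → end (x,ẋ)=(-0.147586, -0.308827)
phase 2: p=0.3622, T=0.439, ωT=1.331136, cosh=2.024759, sinh=1.760582; start (x,ẋ)=(-0.147586, -0.308827) → end (x,ẋ)=(-0.849307, -3.346759)

1 0.2870 -0.1476 -0.3088
2 0.7260 -0.8493 -3.3468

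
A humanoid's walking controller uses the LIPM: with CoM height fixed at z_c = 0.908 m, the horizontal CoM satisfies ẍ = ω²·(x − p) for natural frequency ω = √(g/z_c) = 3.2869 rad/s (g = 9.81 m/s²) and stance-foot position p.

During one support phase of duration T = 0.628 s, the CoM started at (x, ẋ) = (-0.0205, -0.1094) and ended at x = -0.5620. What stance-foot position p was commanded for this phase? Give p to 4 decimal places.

p = 0.1169

ωT = 3.2869·0.628 = 2.064173; cosh(ωT) = 4.002852, sinh(ωT) = 3.875929
x(T) = p + (x₀−p)·cosh(ωT) + (ẋ₀/ω)·sinh(ωT) ⇒ p·(1 − cosh) = x(T) − x₀·cosh − (ẋ₀/ω)·sinh
numerator   = -0.5620 − (-0.0205)·4.002852 − (-0.1094/3.2869)·3.875929 = -0.350937
denominator = 1 − 4.002852 = -3.002852
p = -0.350937 / -3.002852 = 0.1169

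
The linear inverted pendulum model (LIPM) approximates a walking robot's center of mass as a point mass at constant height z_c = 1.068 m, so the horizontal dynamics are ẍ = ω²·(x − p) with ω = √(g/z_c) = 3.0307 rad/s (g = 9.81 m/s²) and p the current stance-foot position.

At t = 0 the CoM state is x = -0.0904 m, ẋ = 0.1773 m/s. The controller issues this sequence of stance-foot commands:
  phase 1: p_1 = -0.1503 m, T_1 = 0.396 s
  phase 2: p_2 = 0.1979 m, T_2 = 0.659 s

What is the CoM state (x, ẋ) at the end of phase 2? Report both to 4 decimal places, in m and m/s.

phase 1: p=-0.1503, T=0.396, ωT=1.200157, cosh=1.810893, sinh=1.509746; start (x,ẋ)=(-0.090400, 0.177300) → end (x,ẋ)=(0.046495, 0.595149)
phase 2: p=0.1979, T=0.659, ωT=1.997231, cosh=3.752168, sinh=3.616458; start (x,ẋ)=(0.046495, 0.595149) → end (x,ẋ)=(0.339978, 0.573636)

x = 0.3400, ẋ = 0.5736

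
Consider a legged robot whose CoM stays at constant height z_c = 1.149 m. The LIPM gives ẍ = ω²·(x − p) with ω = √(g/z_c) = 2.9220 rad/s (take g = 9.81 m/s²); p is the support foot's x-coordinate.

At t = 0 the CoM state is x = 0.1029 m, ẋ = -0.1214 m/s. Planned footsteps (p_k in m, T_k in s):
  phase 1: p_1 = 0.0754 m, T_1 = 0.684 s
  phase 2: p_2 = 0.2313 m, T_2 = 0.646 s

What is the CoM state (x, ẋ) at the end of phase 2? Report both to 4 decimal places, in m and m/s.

x = -0.6368, ẋ = -2.4717

phase 1: p=0.0754, T=0.684, ωT=1.998648, cosh=3.757296, sinh=3.621777; start (x,ẋ)=(0.102900, -0.121400) → end (x,ẋ)=(0.028252, -0.165108)
phase 2: p=0.2313, T=0.646, ωT=1.887612, cosh=3.377507, sinh=3.226074; start (x,ẋ)=(0.028252, -0.165108) → end (x,ẋ)=(-0.636785, -2.471702)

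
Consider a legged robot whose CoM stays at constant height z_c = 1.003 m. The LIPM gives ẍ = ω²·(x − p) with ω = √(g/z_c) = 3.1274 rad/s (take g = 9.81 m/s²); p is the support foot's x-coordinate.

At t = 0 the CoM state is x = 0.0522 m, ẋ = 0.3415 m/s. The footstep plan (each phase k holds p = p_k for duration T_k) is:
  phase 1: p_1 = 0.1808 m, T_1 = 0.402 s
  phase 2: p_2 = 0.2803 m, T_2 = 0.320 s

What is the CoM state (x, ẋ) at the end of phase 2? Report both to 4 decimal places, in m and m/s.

x = 0.0215, ẋ = -0.6174

phase 1: p=0.1808, T=0.402, ωT=1.257215, cosh=1.900031, sinh=1.615585; start (x,ẋ)=(0.052200, 0.341500) → end (x,ẋ)=(0.112872, -0.000902)
phase 2: p=0.2803, T=0.320, ωT=1.000768, cosh=1.543984, sinh=1.176387; start (x,ẋ)=(0.112872, -0.000902) → end (x,ẋ)=(0.021454, -0.617366)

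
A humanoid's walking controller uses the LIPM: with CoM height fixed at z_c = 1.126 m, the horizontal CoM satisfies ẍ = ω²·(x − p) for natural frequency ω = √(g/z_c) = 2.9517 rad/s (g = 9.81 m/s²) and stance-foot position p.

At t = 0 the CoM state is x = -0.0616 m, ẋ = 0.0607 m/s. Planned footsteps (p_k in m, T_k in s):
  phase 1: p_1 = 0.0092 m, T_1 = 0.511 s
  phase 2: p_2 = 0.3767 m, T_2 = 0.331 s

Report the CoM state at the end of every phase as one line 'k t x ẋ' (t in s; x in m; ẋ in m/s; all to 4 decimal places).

phase 1: p=0.0092, T=0.511, ωT=1.508319, cosh=2.370204, sinh=2.148922; start (x,ẋ)=(-0.061600, 0.060700) → end (x,ẋ)=(-0.114419, -0.305211)
phase 2: p=0.3767, T=0.331, ωT=0.977013, cosh=1.516471, sinh=1.140037; start (x,ẋ)=(-0.114419, -0.305211) → end (x,ẋ)=(-0.485950, -2.115483)

1 0.5110 -0.1144 -0.3052
2 0.8420 -0.4859 -2.1155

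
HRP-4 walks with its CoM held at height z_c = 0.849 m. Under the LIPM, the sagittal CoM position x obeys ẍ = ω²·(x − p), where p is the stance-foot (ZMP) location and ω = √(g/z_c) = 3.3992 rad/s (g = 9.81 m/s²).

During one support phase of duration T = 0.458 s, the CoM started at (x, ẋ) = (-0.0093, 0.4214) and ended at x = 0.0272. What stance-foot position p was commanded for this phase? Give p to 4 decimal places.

ωT = 3.3992·0.458 = 1.556834; cosh(ωT) = 2.477290, sinh(ωT) = 2.266487
x(T) = p + (x₀−p)·cosh(ωT) + (ẋ₀/ω)·sinh(ωT) ⇒ p·(1 − cosh) = x(T) − x₀·cosh − (ẋ₀/ω)·sinh
numerator   = 0.0272 − (-0.0093)·2.477290 − (0.4214/3.3992)·2.266487 = -0.230738
denominator = 1 − 2.477290 = -1.477290
p = -0.230738 / -1.477290 = 0.1562

p = 0.1562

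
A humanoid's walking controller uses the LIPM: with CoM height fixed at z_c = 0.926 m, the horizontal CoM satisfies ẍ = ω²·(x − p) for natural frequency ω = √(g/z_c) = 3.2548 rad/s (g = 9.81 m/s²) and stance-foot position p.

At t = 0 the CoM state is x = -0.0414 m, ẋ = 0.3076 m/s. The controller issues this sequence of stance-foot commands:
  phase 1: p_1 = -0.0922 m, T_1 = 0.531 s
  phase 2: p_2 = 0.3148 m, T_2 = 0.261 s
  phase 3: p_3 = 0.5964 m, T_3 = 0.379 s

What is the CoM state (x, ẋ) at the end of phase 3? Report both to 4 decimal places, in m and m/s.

x = 1.6970, ẋ = 4.0174

phase 1: p=-0.0922, T=0.531, ωT=1.728299, cosh=2.904326, sinh=2.726740; start (x,ẋ)=(-0.041400, 0.307600) → end (x,ẋ)=(0.313035, 1.344220)
phase 2: p=0.3148, T=0.261, ωT=0.849503, cosh=1.383056, sinh=0.955428; start (x,ẋ)=(0.313035, 1.344220) → end (x,ẋ)=(0.706947, 1.853642)
phase 3: p=0.5964, T=0.379, ωT=1.233569, cosh=1.862357, sinh=1.571106; start (x,ẋ)=(0.706947, 1.853642) → end (x,ẋ)=(1.697038, 4.017438)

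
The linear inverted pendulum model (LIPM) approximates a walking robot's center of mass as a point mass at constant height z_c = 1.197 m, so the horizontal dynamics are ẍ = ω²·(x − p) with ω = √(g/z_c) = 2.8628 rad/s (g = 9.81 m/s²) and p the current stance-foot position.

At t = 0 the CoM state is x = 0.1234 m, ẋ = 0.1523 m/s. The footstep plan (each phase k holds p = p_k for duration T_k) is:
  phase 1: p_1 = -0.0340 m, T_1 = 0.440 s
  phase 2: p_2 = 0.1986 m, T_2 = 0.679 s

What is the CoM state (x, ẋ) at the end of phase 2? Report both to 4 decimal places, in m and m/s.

x = 1.9639, ẋ = 5.1369

phase 1: p=-0.0340, T=0.440, ωT=1.259632, cosh=1.903941, sinh=1.620183; start (x,ẋ)=(0.123400, 0.152300) → end (x,ẋ)=(0.351874, 1.020032)
phase 2: p=0.1986, T=0.679, ωT=1.943841, cosh=3.564343, sinh=3.421190; start (x,ẋ)=(0.351874, 1.020032) → end (x,ẋ)=(1.963909, 5.136934)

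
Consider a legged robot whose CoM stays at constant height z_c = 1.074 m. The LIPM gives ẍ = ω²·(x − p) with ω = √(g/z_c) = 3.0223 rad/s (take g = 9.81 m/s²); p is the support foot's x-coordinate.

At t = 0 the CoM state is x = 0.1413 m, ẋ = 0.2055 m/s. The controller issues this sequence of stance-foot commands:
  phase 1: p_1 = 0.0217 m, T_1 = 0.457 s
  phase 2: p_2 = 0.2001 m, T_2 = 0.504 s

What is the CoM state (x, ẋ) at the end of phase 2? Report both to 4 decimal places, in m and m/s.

phase 1: p=0.0217, T=0.457, ωT=1.381191, cosh=2.115459, sinh=1.864180; start (x,ẋ)=(0.141300, 0.205500) → end (x,ẋ)=(0.401463, 1.108567)
phase 2: p=0.2001, T=0.504, ωT=1.523239, cosh=2.402532, sinh=2.184527; start (x,ẋ)=(0.401463, 1.108567) → end (x,ẋ)=(1.485156, 3.992825)

x = 1.4852, ẋ = 3.9928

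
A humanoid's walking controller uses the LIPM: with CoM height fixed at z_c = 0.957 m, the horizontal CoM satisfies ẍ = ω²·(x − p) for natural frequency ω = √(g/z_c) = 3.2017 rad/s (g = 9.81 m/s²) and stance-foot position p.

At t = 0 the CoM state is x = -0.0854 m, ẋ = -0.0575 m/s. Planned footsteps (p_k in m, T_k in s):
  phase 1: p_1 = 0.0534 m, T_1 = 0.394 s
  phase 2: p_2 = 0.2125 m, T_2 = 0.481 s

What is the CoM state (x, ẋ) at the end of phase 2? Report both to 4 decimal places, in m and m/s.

phase 1: p=0.0534, T=0.394, ωT=1.261470, cosh=1.906922, sinh=1.623685; start (x,ẋ)=(-0.085400, -0.057500) → end (x,ẋ)=(-0.240441, -0.831207)
phase 2: p=0.2125, T=0.481, ωT=1.540018, cosh=2.439525, sinh=2.225148; start (x,ẋ)=(-0.240441, -0.831207) → end (x,ẋ)=(-1.470141, -5.254617)

x = -1.4701, ẋ = -5.2546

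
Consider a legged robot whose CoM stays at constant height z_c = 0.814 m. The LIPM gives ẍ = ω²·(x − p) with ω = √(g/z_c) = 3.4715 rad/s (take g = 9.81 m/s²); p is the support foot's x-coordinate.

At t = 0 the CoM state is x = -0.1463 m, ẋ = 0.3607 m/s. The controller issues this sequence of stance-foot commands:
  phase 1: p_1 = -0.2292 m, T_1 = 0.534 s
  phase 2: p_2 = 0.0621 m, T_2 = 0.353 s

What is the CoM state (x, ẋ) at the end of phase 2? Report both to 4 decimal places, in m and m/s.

phase 1: p=-0.2292, T=0.534, ωT=1.853781, cosh=3.270278, sinh=3.113634; start (x,ẋ)=(-0.146300, 0.360700) → end (x,ẋ)=(0.365423, 2.075654)
phase 2: p=0.0621, T=0.353, ωT=1.225439, cosh=1.849646, sinh=1.556017; start (x,ẋ)=(0.365423, 2.075654) → end (x,ẋ)=(1.553501, 5.477685)

x = 1.5535, ẋ = 5.4777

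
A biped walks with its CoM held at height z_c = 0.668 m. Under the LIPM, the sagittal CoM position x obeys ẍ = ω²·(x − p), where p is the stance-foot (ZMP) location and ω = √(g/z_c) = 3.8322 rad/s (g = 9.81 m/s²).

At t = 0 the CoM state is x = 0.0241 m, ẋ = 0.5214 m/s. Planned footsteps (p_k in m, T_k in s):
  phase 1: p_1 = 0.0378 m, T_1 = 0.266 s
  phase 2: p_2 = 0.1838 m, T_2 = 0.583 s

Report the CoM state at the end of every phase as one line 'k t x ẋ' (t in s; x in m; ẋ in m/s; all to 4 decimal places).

phase 1: p=0.0378, T=0.266, ωT=1.019365, cosh=1.566129, sinh=1.205305; start (x,ẋ)=(0.024100, 0.521400) → end (x,ẋ)=(0.180335, 0.753300)
phase 2: p=0.1838, T=0.583, ωT=2.234173, cosh=4.722916, sinh=4.615836; start (x,ẋ)=(0.180335, 0.753300) → end (x,ẋ)=(1.074775, 3.496481)

1 0.2660 0.1803 0.7533
2 0.8490 1.0748 3.4965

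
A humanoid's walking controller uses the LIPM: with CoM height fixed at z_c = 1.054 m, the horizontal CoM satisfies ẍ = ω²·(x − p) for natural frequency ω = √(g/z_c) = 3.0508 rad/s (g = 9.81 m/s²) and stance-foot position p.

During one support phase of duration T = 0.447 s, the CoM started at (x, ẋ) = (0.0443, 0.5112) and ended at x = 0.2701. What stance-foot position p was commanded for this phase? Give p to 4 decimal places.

p = 0.1185

ωT = 3.0508·0.447 = 1.363708; cosh(ωT) = 2.083188, sinh(ωT) = 1.827477
x(T) = p + (x₀−p)·cosh(ωT) + (ẋ₀/ω)·sinh(ωT) ⇒ p·(1 − cosh) = x(T) − x₀·cosh − (ẋ₀/ω)·sinh
numerator   = 0.2701 − (0.0443)·2.083188 − (0.5112/3.0508)·1.827477 = -0.128402
denominator = 1 − 2.083188 = -1.083188
p = -0.128402 / -1.083188 = 0.1185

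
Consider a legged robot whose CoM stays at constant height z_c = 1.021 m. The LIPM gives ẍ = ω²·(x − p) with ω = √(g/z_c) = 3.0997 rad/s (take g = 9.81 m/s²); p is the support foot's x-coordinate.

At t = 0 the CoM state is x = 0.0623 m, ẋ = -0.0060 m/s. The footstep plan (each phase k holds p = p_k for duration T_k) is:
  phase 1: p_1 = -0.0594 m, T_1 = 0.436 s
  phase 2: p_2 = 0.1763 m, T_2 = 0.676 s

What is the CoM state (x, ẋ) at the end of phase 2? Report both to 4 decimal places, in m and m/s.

x = 1.0862, ẋ = 2.8981

phase 1: p=-0.0594, T=0.436, ωT=1.351469, cosh=2.060978, sinh=1.802119; start (x,ẋ)=(0.062300, -0.006000) → end (x,ẋ)=(0.187933, 0.667454)
phase 2: p=0.1763, T=0.676, ωT=2.095397, cosh=4.125845, sinh=4.002824; start (x,ẋ)=(0.187933, 0.667454) → end (x,ẋ)=(1.086217, 2.898144)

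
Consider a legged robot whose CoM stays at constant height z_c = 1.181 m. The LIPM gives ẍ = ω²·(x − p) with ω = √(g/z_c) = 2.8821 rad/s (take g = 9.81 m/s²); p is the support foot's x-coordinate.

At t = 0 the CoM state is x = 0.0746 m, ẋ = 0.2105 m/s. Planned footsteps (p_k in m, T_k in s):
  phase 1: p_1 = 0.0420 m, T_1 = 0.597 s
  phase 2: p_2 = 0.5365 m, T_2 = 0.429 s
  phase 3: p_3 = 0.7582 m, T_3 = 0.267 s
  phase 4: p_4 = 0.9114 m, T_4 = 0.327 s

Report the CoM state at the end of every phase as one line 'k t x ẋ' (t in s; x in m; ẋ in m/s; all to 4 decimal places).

phase 1: p=0.0420, T=0.597, ωT=1.720614, cosh=2.883457, sinh=2.704500; start (x,ẋ)=(0.074600, 0.210500) → end (x,ẋ)=(0.333529, 0.861073)
phase 2: p=0.5365, T=0.429, ωT=1.236421, cosh=1.866845, sinh=1.576423; start (x,ẋ)=(0.333529, 0.861073) → end (x,ẋ)=(0.628566, 0.685311)
phase 3: p=0.7582, T=0.267, ωT=0.769521, cosh=1.310983, sinh=0.847748; start (x,ẋ)=(0.628566, 0.685311) → end (x,ẋ)=(0.789832, 0.581698)
phase 4: p=0.9114, T=0.327, ωT=0.942447, cosh=1.477963, sinh=1.088290; start (x,ẋ)=(0.789832, 0.581698) → end (x,ẋ)=(0.951377, 0.478421)

1 0.5970 0.3335 0.8611
2 1.0260 0.6286 0.6853
3 1.2930 0.7898 0.5817
4 1.6200 0.9514 0.4784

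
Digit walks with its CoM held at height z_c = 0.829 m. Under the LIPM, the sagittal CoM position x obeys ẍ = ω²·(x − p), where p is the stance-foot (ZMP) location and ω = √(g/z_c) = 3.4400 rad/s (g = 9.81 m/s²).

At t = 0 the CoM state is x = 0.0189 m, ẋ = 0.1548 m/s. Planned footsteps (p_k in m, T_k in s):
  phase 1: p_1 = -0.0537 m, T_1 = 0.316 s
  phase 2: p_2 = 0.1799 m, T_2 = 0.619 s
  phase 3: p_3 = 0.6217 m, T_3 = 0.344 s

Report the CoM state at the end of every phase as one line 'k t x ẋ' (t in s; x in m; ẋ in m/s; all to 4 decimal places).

phase 1: p=-0.0537, T=0.316, ωT=1.087040, cosh=1.651348, sinh=1.314135; start (x,ẋ)=(0.018900, 0.154800) → end (x,ẋ)=(0.125324, 0.583826)
phase 2: p=0.1799, T=0.619, ωT=2.129360, cosh=4.264198, sinh=4.145285; start (x,ẋ)=(0.125324, 0.583826) → end (x,ẋ)=(0.650702, 1.711308)
phase 3: p=0.6217, T=0.344, ωT=1.183360, cosh=1.785788, sinh=1.479540; start (x,ẋ)=(0.650702, 1.711308) → end (x,ẋ)=(1.409522, 3.203640)

1 0.3160 0.1253 0.5838
2 0.9350 0.6507 1.7113
3 1.2790 1.4095 3.2036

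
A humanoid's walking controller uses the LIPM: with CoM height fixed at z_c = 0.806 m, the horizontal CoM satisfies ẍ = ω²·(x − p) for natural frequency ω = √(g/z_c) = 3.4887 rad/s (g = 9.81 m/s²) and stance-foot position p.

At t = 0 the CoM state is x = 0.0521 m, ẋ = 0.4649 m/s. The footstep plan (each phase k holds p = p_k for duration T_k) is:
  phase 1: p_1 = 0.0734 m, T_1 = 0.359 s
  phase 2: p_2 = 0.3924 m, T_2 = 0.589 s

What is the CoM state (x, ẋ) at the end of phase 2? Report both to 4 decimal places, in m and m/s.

phase 1: p=0.0734, T=0.359, ωT=1.252443, cosh=1.892343, sinh=1.606538; start (x,ẋ)=(0.052100, 0.464900) → end (x,ẋ)=(0.247178, 0.760370)
phase 2: p=0.3924, T=0.589, ωT=2.054844, cosh=3.966868, sinh=3.838755; start (x,ẋ)=(0.247178, 0.760370) → end (x,ẋ)=(0.652990, 1.071440)

x = 0.6530, ẋ = 1.0714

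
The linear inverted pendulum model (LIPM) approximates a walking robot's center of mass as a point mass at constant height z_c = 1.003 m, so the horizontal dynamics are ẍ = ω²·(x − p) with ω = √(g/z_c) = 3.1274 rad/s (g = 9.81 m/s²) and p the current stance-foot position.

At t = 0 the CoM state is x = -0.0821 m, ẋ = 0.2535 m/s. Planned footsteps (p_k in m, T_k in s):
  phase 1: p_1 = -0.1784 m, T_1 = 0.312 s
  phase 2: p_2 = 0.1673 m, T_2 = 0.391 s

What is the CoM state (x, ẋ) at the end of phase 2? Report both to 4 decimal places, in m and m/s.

phase 1: p=-0.1784, T=0.312, ωT=0.975749, cosh=1.515032, sinh=1.138122; start (x,ẋ)=(-0.082100, 0.253500) → end (x,ẋ)=(0.059751, 0.726827)
phase 2: p=0.1673, T=0.391, ωT=1.222813, cosh=1.845566, sinh=1.551165; start (x,ẋ)=(0.059751, 0.726827) → end (x,ẋ)=(0.329312, 0.819675)

x = 0.3293, ẋ = 0.8197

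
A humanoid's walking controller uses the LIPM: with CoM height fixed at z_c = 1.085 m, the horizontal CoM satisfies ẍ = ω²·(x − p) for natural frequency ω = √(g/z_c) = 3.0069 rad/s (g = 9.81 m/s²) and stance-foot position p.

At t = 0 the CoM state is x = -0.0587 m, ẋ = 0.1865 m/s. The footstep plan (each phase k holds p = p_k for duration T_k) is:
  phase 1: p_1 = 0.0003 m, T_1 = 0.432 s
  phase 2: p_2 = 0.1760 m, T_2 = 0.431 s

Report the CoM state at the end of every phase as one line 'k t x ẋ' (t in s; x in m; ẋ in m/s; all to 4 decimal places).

1 0.4320 -0.0107 0.0663
2 0.8630 -0.1534 -0.8186

phase 1: p=0.0003, T=0.432, ωT=1.298981, cosh=1.969184, sinh=1.696375; start (x,ẋ)=(-0.058700, 0.186500) → end (x,ẋ)=(-0.010666, 0.066304)
phase 2: p=0.1760, T=0.431, ωT=1.295974, cosh=1.964092, sinh=1.690461; start (x,ẋ)=(-0.010666, 0.066304) → end (x,ẋ)=(-0.153353, -0.818605)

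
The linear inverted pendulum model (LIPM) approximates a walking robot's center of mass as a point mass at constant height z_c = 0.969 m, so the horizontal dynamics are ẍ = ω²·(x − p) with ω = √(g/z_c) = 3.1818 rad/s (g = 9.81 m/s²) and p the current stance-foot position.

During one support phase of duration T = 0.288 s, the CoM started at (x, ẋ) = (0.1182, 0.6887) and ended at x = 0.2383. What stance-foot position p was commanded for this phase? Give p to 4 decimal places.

ωT = 3.1818·0.288 = 0.916358; cosh(ωT) = 1.450071, sinh(ωT) = 1.050098
x(T) = p + (x₀−p)·cosh(ωT) + (ẋ₀/ω)·sinh(ωT) ⇒ p·(1 − cosh) = x(T) − x₀·cosh − (ẋ₀/ω)·sinh
numerator   = 0.2383 − (0.1182)·1.450071 − (0.6887/3.1818)·1.050098 = -0.160392
denominator = 1 − 1.450071 = -0.450071
p = -0.160392 / -0.450071 = 0.3564

p = 0.3564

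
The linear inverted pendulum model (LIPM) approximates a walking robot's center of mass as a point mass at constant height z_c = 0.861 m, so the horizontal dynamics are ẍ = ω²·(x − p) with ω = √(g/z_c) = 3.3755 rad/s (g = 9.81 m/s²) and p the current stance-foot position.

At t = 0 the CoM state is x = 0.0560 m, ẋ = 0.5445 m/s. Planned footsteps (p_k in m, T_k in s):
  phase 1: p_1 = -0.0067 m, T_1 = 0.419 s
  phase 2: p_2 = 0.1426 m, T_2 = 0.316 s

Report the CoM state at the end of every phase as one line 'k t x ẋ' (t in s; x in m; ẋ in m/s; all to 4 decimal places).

phase 1: p=-0.0067, T=0.419, ωT=1.414335, cosh=2.178418, sinh=1.935330; start (x,ẋ)=(0.056000, 0.544500) → end (x,ẋ)=(0.442074, 1.595749)
phase 2: p=0.1426, T=0.316, ωT=1.066658, cosh=1.624905, sinh=1.280748; start (x,ẋ)=(0.442074, 1.595749) → end (x,ẋ)=(1.234683, 3.887615)

1 0.4190 0.4421 1.5957
2 0.7350 1.2347 3.8876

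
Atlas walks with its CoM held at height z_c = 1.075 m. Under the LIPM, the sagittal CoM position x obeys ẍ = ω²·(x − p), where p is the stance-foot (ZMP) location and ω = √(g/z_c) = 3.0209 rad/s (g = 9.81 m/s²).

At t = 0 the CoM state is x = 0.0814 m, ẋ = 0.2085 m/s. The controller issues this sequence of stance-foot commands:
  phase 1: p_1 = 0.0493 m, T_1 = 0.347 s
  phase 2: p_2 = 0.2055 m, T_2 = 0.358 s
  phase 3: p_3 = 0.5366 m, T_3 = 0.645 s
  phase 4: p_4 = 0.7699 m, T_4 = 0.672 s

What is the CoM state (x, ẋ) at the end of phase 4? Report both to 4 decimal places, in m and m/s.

phase 1: p=0.0493, T=0.347, ωT=1.048252, cosh=1.601606, sinh=1.251056; start (x,ẋ)=(0.081400, 0.208500) → end (x,ẋ)=(0.187058, 0.455251)
phase 2: p=0.2055, T=0.358, ωT=1.081482, cosh=1.644070, sinh=1.304977; start (x,ẋ)=(0.187058, 0.455251) → end (x,ẋ)=(0.371841, 0.675763)
phase 3: p=0.5366, T=0.645, ωT=1.948481, cosh=3.580253, sinh=3.437763; start (x,ẋ)=(0.371841, 0.675763) → end (x,ẋ)=(0.715736, 0.708361)
phase 4: p=0.7699, T=0.672, ωT=2.030045, cosh=3.872879, sinh=3.741549; start (x,ẋ)=(0.715736, 0.708361) → end (x,ẋ)=(1.437472, 2.131185)

x = 1.4375, ẋ = 2.1312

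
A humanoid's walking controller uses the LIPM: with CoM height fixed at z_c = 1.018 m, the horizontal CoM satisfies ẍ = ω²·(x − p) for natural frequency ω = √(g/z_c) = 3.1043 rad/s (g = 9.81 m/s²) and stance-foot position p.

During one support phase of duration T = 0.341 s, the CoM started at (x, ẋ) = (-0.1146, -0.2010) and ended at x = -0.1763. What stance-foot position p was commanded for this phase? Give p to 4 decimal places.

ωT = 3.1043·0.341 = 1.058566; cosh(ωT) = 1.614594, sinh(ωT) = 1.267641
x(T) = p + (x₀−p)·cosh(ωT) + (ẋ₀/ω)·sinh(ωT) ⇒ p·(1 − cosh) = x(T) − x₀·cosh − (ẋ₀/ω)·sinh
numerator   = -0.1763 − (-0.1146)·1.614594 − (-0.2010/3.1043)·1.267641 = 0.090811
denominator = 1 − 1.614594 = -0.614594
p = 0.090811 / -0.614594 = -0.1478

p = -0.1478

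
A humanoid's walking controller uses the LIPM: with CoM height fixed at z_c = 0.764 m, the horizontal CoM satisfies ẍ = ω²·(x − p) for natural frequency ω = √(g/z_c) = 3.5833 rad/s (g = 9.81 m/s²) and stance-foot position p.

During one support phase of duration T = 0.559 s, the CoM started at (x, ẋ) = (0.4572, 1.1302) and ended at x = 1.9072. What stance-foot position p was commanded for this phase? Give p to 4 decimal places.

p = 0.3482

ωT = 3.5833·0.559 = 2.003065; cosh(ωT) = 3.773329, sinh(ωT) = 3.638407
x(T) = p + (x₀−p)·cosh(ωT) + (ẋ₀/ω)·sinh(ωT) ⇒ p·(1 − cosh) = x(T) − x₀·cosh − (ẋ₀/ω)·sinh
numerator   = 1.9072 − (0.4572)·3.773329 − (1.1302/3.5833)·3.638407 = -0.965547
denominator = 1 − 3.773329 = -2.773329
p = -0.965547 / -2.773329 = 0.3482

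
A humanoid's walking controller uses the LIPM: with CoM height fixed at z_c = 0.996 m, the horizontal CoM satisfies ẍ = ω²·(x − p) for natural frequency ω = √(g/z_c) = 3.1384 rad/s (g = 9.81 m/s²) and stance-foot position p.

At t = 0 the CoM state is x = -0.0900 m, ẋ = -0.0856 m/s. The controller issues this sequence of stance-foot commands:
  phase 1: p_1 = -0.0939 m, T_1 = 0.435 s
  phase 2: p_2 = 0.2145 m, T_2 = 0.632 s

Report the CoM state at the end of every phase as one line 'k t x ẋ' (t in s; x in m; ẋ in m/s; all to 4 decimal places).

phase 1: p=-0.0939, T=0.435, ωT=1.365204, cosh=2.085925, sinh=1.830597; start (x,ẋ)=(-0.090000, -0.085600) → end (x,ẋ)=(-0.135694, -0.156149)
phase 2: p=0.2145, T=0.632, ωT=1.983469, cosh=3.702751, sinh=3.565160; start (x,ẋ)=(-0.135694, -0.156149) → end (x,ẋ)=(-1.259565, -4.496471)

1 0.4350 -0.1357 -0.1561
2 1.0670 -1.2596 -4.4965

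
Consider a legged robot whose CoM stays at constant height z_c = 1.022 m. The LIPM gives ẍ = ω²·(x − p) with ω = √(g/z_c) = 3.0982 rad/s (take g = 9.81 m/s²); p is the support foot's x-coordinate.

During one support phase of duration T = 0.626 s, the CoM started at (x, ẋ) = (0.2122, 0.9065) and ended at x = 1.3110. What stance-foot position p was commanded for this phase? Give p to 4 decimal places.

p = 0.1721

ωT = 3.0982·0.626 = 1.939473; cosh(ωT) = 3.549433, sinh(ωT) = 3.405653
x(T) = p + (x₀−p)·cosh(ωT) + (ẋ₀/ω)·sinh(ωT) ⇒ p·(1 − cosh) = x(T) − x₀·cosh − (ẋ₀/ω)·sinh
numerator   = 1.3110 − (0.2122)·3.549433 − (0.9065/3.0982)·3.405653 = -0.438647
denominator = 1 − 3.549433 = -2.549433
p = -0.438647 / -2.549433 = 0.1721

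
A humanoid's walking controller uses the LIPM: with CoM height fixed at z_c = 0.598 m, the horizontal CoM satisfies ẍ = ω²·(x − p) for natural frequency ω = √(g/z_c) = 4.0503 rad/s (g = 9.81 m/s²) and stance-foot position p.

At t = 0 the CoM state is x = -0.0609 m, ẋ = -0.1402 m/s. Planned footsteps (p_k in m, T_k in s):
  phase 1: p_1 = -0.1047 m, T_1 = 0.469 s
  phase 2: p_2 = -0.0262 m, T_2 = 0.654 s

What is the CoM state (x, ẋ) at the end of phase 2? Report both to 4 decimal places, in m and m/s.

phase 1: p=-0.1047, T=0.469, ωT=1.899591, cosh=3.416394, sinh=3.266764; start (x,ẋ)=(-0.060900, -0.140200) → end (x,ẋ)=(-0.068140, 0.100556)
phase 2: p=-0.0262, T=0.654, ωT=2.648896, cosh=7.104577, sinh=7.033847; start (x,ẋ)=(-0.068140, 0.100556) → end (x,ẋ)=(-0.149539, -0.480432)

x = -0.1495, ẋ = -0.4804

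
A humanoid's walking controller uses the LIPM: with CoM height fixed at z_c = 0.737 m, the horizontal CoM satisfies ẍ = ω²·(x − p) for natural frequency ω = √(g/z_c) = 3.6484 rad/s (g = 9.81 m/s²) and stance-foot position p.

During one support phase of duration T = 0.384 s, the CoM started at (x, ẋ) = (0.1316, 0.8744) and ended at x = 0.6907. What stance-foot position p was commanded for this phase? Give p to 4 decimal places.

ωT = 3.6484·0.384 = 1.400986; cosh(ωT) = 2.152776, sinh(ωT) = 1.906422
x(T) = p + (x₀−p)·cosh(ωT) + (ẋ₀/ω)·sinh(ωT) ⇒ p·(1 − cosh) = x(T) − x₀·cosh − (ẋ₀/ω)·sinh
numerator   = 0.6907 − (0.1316)·2.152776 − (0.8744/3.6484)·1.906422 = -0.049511
denominator = 1 − 2.152776 = -1.152776
p = -0.049511 / -1.152776 = 0.0429

p = 0.0429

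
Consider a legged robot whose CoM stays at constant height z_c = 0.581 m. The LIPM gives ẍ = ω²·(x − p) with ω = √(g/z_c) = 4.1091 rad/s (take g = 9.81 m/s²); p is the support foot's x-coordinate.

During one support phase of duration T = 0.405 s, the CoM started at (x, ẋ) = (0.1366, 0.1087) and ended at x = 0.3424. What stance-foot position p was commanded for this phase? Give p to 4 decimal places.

ωT = 4.1091·0.405 = 1.664186; cosh(ωT) = 2.735357, sinh(ωT) = 2.546013
x(T) = p + (x₀−p)·cosh(ωT) + (ẋ₀/ω)·sinh(ωT) ⇒ p·(1 − cosh) = x(T) − x₀·cosh − (ẋ₀/ω)·sinh
numerator   = 0.3424 − (0.1366)·2.735357 − (0.1087/4.1091)·2.546013 = -0.098601
denominator = 1 − 2.735357 = -1.735357
p = -0.098601 / -1.735357 = 0.0568

p = 0.0568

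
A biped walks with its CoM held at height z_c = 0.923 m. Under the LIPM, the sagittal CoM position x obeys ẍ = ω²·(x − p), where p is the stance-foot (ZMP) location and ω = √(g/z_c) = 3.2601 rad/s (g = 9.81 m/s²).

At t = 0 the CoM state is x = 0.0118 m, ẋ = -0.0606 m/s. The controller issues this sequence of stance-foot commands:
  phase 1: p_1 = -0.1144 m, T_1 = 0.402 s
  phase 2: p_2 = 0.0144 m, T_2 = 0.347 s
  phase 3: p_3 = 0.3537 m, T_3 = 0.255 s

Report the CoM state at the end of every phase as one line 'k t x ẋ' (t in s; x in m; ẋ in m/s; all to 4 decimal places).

1 0.4020 0.1046 0.5868
2 0.7490 0.4187 1.4126
3 1.0040 0.8457 2.1268

phase 1: p=-0.1144, T=0.402, ωT=1.310560, cosh=1.988960, sinh=1.719291; start (x,ẋ)=(0.011800, -0.060600) → end (x,ẋ)=(0.104648, 0.586828)
phase 2: p=0.0144, T=0.347, ωT=1.131255, cosh=1.711086, sinh=1.388457; start (x,ẋ)=(0.104648, 0.586828) → end (x,ẋ)=(0.418748, 1.412620)
phase 3: p=0.3537, T=0.255, ωT=0.831326, cosh=1.365916, sinh=0.930444; start (x,ẋ)=(0.418748, 1.412620) → end (x,ẋ)=(0.845717, 2.126834)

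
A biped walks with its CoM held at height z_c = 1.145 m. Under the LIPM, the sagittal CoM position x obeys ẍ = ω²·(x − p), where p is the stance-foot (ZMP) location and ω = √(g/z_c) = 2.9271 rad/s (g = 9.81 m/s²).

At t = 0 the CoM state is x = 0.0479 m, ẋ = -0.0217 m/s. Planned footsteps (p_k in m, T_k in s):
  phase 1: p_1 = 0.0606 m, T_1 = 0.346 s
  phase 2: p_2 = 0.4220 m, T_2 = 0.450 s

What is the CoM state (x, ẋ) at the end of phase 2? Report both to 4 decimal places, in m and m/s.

phase 1: p=0.0606, T=0.346, ωT=1.012777, cosh=1.558222, sinh=1.195013; start (x,ẋ)=(0.047900, -0.021700) → end (x,ẋ)=(0.031951, -0.078237)
phase 2: p=0.4220, T=0.450, ωT=1.317195, cosh=2.000411, sinh=1.732525; start (x,ẋ)=(0.031951, -0.078237) → end (x,ẋ)=(-0.404565, -2.134550)

x = -0.4046, ẋ = -2.1345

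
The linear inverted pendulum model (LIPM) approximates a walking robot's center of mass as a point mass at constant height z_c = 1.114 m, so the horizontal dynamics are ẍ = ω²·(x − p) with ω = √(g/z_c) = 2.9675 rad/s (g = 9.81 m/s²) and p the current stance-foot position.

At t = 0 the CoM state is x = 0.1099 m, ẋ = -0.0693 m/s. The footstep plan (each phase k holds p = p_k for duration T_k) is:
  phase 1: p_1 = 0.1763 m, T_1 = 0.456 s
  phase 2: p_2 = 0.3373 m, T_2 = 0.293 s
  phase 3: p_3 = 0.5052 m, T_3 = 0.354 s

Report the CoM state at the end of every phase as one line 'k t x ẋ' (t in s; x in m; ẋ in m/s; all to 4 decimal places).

1 0.4560 -0.0029 -0.4988
2 0.7490 -0.3051 -1.6923
3 1.1030 -1.5104 -5.7320

phase 1: p=0.1763, T=0.456, ωT=1.353180, cosh=2.064064, sinh=1.805647; start (x,ẋ)=(0.109900, -0.069300) → end (x,ẋ)=(-0.002921, -0.498828)
phase 2: p=0.3373, T=0.293, ωT=0.869477, cosh=1.402417, sinh=0.983247; start (x,ẋ)=(-0.002921, -0.498828) → end (x,ẋ)=(-0.305113, -1.692257)
phase 3: p=0.5052, T=0.354, ωT=1.050495, cosh=1.604415, sinh=1.254651; start (x,ẋ)=(-0.305113, -1.692257) → end (x,ẋ)=(-1.510360, -5.732021)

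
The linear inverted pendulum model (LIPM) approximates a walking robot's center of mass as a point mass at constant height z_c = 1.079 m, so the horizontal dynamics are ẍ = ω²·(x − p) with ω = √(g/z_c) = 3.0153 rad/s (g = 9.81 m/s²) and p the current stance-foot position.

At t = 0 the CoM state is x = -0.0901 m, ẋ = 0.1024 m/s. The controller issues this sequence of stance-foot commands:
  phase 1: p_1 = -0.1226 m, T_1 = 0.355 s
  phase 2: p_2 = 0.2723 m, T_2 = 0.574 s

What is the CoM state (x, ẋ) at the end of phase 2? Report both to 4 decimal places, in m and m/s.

phase 1: p=-0.1226, T=0.355, ωT=1.070431, cosh=1.629749, sinh=1.286889; start (x,ẋ)=(-0.090100, 0.102400) → end (x,ẋ)=(-0.025930, 0.292998)
phase 2: p=0.2723, T=0.574, ωT=1.730782, cosh=2.911107, sinh=2.733961; start (x,ẋ)=(-0.025930, 0.292998) → end (x,ẋ)=(-0.330220, -1.605576)

x = -0.3302, ẋ = -1.6056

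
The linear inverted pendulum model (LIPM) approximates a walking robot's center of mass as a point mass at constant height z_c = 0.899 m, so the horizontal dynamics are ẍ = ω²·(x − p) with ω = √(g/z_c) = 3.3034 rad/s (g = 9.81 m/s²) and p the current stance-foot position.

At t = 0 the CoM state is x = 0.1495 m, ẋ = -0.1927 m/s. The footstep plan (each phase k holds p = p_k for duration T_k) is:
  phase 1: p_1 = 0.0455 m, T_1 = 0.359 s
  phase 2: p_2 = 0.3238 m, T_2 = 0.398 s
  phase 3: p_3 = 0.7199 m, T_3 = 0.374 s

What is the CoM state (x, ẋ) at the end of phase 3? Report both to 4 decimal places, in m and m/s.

x = -0.8529, ẋ = -4.7561

phase 1: p=0.0455, T=0.359, ωT=1.185921, cosh=1.789582, sinh=1.484117; start (x,ẋ)=(0.149500, -0.192700) → end (x,ẋ)=(0.145042, 0.165021)
phase 2: p=0.3238, T=0.398, ωT=1.314753, cosh=1.996186, sinh=1.727646; start (x,ẋ)=(0.145042, 0.165021) → end (x,ẋ)=(0.053271, -0.690776)
phase 3: p=0.7199, T=0.374, ωT=1.235472, cosh=1.865349, sinh=1.574651; start (x,ẋ)=(0.053271, -0.690776) → end (x,ẋ)=(-0.852872, -4.756145)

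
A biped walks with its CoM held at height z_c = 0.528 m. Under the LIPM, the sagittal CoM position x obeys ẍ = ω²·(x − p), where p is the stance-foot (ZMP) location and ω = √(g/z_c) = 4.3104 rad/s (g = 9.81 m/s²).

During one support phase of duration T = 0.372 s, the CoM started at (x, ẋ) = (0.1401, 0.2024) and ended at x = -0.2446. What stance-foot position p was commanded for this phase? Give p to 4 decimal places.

p = 0.4533

ωT = 4.3104·0.372 = 1.603469; cosh(ωT) = 2.585720, sinh(ωT) = 2.384523
x(T) = p + (x₀−p)·cosh(ωT) + (ẋ₀/ω)·sinh(ωT) ⇒ p·(1 − cosh) = x(T) − x₀·cosh − (ẋ₀/ω)·sinh
numerator   = -0.2446 − (0.1401)·2.585720 − (0.2024/4.3104)·2.384523 = -0.718828
denominator = 1 − 2.585720 = -1.585720
p = -0.718828 / -1.585720 = 0.4533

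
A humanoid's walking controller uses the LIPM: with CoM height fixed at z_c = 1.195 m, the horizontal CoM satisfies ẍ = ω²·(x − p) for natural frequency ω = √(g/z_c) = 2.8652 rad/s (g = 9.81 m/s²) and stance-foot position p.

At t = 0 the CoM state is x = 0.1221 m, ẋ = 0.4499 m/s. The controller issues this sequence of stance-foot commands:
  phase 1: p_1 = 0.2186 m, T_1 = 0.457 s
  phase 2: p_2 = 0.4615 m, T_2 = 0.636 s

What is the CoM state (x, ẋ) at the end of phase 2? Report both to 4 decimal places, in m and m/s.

phase 1: p=0.2186, T=0.457, ωT=1.309396, cosh=1.986960, sinh=1.716977; start (x,ẋ)=(0.122100, 0.449900) → end (x,ẋ)=(0.296462, 0.419203)
phase 2: p=0.4615, T=0.636, ωT=1.822267, cosh=3.173763, sinh=3.012104; start (x,ẋ)=(0.296462, 0.419203) → end (x,ẋ)=(0.378405, -0.093874)

x = 0.3784, ẋ = -0.0939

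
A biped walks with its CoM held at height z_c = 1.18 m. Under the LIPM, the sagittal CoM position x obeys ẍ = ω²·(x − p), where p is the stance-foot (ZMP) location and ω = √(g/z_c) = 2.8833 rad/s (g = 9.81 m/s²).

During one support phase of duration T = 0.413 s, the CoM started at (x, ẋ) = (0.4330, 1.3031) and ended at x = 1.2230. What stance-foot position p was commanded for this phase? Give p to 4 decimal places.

p = 0.2883

ωT = 2.8833·0.413 = 1.190803; cosh(ωT) = 1.796849, sinh(ωT) = 1.492872
x(T) = p + (x₀−p)·cosh(ωT) + (ẋ₀/ω)·sinh(ωT) ⇒ p·(1 − cosh) = x(T) − x₀·cosh − (ẋ₀/ω)·sinh
numerator   = 1.2230 − (0.4330)·1.796849 − (1.3031/2.8833)·1.492872 = -0.229735
denominator = 1 − 1.796849 = -0.796849
p = -0.229735 / -0.796849 = 0.2883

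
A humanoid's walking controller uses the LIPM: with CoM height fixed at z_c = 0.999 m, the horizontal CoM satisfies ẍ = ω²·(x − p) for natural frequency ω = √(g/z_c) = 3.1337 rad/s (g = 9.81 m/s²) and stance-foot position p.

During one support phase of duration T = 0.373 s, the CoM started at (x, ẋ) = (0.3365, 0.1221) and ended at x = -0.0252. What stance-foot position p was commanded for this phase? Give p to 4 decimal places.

p = 0.8837

ωT = 3.1337·0.373 = 1.168870; cosh(ωT) = 1.764536, sinh(ωT) = 1.453818
x(T) = p + (x₀−p)·cosh(ωT) + (ẋ₀/ω)·sinh(ωT) ⇒ p·(1 − cosh) = x(T) − x₀·cosh − (ẋ₀/ω)·sinh
numerator   = -0.0252 − (0.3365)·1.764536 − (0.1221/3.1337)·1.453818 = -0.675612
denominator = 1 − 1.764536 = -0.764536
p = -0.675612 / -0.764536 = 0.8837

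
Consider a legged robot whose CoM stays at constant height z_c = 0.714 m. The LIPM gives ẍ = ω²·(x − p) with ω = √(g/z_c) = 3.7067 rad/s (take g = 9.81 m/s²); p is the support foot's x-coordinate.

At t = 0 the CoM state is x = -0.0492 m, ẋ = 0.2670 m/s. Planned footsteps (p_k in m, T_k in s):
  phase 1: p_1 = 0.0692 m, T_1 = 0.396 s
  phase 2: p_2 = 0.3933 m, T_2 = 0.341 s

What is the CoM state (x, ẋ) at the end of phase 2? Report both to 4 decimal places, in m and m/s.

x = -0.5884, ẋ = -3.2535

phase 1: p=0.0692, T=0.396, ωT=1.467853, cosh=2.285164, sinh=2.054744; start (x,ẋ)=(-0.049200, 0.267000) → end (x,ẋ)=(-0.053357, -0.291634)
phase 2: p=0.3933, T=0.341, ωT=1.263985, cosh=1.911012, sinh=1.628486; start (x,ẋ)=(-0.053357, -0.291634) → end (x,ẋ)=(-0.588391, -3.253472)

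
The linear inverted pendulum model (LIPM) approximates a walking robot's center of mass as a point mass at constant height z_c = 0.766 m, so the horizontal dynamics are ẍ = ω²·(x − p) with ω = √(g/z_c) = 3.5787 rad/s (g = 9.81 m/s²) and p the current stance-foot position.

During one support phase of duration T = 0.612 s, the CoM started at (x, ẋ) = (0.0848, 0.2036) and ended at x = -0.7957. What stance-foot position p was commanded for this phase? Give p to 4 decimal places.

p = 0.4059

ωT = 3.5787·0.612 = 2.190164; cosh(ωT) = 4.524290, sinh(ωT) = 4.412392
x(T) = p + (x₀−p)·cosh(ωT) + (ẋ₀/ω)·sinh(ωT) ⇒ p·(1 − cosh) = x(T) − x₀·cosh − (ẋ₀/ω)·sinh
numerator   = -0.7957 − (0.0848)·4.524290 − (0.2036/3.5787)·4.412392 = -1.430390
denominator = 1 − 4.524290 = -3.524290
p = -1.430390 / -3.524290 = 0.4059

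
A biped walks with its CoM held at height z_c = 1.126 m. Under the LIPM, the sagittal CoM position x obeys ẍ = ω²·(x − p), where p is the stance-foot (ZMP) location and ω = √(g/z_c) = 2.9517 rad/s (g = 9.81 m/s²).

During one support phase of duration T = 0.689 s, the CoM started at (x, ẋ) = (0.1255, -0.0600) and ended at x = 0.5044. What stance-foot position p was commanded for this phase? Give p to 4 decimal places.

p = -0.0322

ωT = 2.9517·0.689 = 2.033721; cosh(ωT) = 3.886661, sinh(ωT) = 3.755813
x(T) = p + (x₀−p)·cosh(ωT) + (ẋ₀/ω)·sinh(ωT) ⇒ p·(1 − cosh) = x(T) − x₀·cosh − (ẋ₀/ω)·sinh
numerator   = 0.5044 − (0.1255)·3.886661 − (-0.0600/2.9517)·3.755813 = 0.092970
denominator = 1 − 3.886661 = -2.886661
p = 0.092970 / -2.886661 = -0.0322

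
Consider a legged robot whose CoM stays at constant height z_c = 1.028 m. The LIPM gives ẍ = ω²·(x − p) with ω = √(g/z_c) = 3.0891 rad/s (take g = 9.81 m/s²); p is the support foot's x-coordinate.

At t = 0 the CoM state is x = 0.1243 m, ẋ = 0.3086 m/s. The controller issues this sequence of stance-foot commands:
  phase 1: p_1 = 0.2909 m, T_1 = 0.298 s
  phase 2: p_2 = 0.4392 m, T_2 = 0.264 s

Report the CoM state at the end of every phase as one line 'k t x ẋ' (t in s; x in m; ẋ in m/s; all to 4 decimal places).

phase 1: p=0.2909, T=0.298, ωT=0.920552, cosh=1.454487, sinh=1.056188; start (x,ẋ)=(0.124300, 0.308600) → end (x,ẋ)=(0.154095, -0.094706)
phase 2: p=0.4392, T=0.264, ωT=0.815522, cosh=1.351382, sinh=0.908974; start (x,ẋ)=(0.154095, -0.094706) → end (x,ẋ)=(0.026047, -0.928533)

1 0.2980 0.1541 -0.0947
2 0.5620 0.0260 -0.9285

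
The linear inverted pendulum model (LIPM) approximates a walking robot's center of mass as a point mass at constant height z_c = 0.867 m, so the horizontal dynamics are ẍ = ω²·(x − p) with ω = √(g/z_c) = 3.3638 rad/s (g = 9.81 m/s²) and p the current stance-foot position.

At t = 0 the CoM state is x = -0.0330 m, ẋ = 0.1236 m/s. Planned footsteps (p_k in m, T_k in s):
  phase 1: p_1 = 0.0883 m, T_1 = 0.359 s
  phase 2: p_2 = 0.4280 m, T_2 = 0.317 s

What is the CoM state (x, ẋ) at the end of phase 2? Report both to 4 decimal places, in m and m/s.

phase 1: p=0.0883, T=0.359, ωT=1.207604, cosh=1.822186, sinh=1.523274; start (x,ẋ)=(-0.033000, 0.123600) → end (x,ẋ)=(-0.076760, -0.396318)
phase 2: p=0.4280, T=0.317, ωT=1.066325, cosh=1.624478, sinh=1.280206; start (x,ẋ)=(-0.076760, -0.396318) → end (x,ẋ)=(-0.542803, -2.817485)

x = -0.5428, ẋ = -2.8175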